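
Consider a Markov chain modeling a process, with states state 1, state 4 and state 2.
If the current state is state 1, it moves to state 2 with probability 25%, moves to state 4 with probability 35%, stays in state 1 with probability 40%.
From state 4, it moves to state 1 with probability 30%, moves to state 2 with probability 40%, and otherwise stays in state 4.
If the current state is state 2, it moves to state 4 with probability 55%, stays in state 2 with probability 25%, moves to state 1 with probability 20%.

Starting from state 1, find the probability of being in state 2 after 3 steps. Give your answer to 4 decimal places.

0.3074

Propagate the distribution vector 3 steps from state 1.
After 0 steps: (1.0000, 0.0000, 0.0000)
After 1 step: (0.4000, 0.3500, 0.2500)
After 2 steps: (0.3150, 0.3825, 0.3025)
After 3 steps: (0.3013, 0.3914, 0.3074)
P(in state 2 after 3 steps) = 0.3074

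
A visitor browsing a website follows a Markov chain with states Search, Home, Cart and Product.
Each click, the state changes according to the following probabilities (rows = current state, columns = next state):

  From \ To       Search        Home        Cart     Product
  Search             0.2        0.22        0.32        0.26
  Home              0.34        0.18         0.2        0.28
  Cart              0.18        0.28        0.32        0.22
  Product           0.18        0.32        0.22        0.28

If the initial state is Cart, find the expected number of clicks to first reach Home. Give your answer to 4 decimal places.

Let t(s) be the expected number of clicks to first reach Home from state s, with t(Home) = 0. Conditioning on the first click:
t(Search) = 1 + 0.2·t(Search) + 0.32·t(Cart) + 0.26·t(Product)
t(Cart) = 1 + 0.18·t(Search) + 0.32·t(Cart) + 0.22·t(Product)
t(Product) = 1 + 0.18·t(Search) + 0.22·t(Cart) + 0.28·t(Product)
Solving: t(Search) = 3.8022, t(Cart) = 3.5887, t(Product) = 3.4360.
Expected clicks from Cart to Home: 3.5887.

3.5887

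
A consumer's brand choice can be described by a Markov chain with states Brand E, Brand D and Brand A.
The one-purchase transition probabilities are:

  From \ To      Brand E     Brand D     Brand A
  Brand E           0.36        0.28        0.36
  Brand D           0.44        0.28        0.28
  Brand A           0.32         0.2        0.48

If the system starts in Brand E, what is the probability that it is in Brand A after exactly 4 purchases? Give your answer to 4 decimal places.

Propagate the distribution vector 4 purchases from Brand E.
After 0 purchases: (1.0000, 0.0000, 0.0000)
After 1 purchase: (0.3600, 0.2800, 0.3600)
After 2 purchases: (0.3680, 0.2512, 0.3808)
After 3 purchases: (0.3649, 0.2495, 0.3856)
After 4 purchases: (0.3645, 0.2492, 0.3863)
P(in Brand A after 4 purchases) = 0.3863

0.3863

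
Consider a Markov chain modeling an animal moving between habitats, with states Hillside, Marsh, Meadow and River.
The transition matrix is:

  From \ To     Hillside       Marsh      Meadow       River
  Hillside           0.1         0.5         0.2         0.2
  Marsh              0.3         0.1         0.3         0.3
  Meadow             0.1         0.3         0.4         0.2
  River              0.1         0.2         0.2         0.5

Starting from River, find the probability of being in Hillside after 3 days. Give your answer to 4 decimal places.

0.1460

Propagate the distribution vector 3 days from River.
After 0 days: (0.0000, 0.0000, 0.0000, 1.0000)
After 1 day: (0.1000, 0.2000, 0.2000, 0.5000)
After 2 days: (0.1400, 0.2300, 0.2600, 0.3700)
After 3 days: (0.1460, 0.2450, 0.2750, 0.3340)
P(in Hillside after 3 days) = 0.1460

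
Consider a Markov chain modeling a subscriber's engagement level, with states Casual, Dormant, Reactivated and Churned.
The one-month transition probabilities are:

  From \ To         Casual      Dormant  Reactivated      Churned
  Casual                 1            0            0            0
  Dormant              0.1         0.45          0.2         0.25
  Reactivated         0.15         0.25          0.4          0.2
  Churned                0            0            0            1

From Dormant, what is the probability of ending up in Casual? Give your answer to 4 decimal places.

Let h(s) be the probability of absorption at Casual starting from transient state s. Then h(Casual) = 1 and h(Churned) = 0. By first-step analysis:
h(Dormant) = 0.1·1 + 0.45·h(Dormant) + 0.2·h(Reactivated) + 0.25·0
h(Reactivated) = 0.15·1 + 0.25·h(Dormant) + 0.4·h(Reactivated) + 0.2·0
Solving: h(Dormant) = 0.3214, h(Reactivated) = 0.3839.
Starting from Dormant, the probability is 0.3214.

0.3214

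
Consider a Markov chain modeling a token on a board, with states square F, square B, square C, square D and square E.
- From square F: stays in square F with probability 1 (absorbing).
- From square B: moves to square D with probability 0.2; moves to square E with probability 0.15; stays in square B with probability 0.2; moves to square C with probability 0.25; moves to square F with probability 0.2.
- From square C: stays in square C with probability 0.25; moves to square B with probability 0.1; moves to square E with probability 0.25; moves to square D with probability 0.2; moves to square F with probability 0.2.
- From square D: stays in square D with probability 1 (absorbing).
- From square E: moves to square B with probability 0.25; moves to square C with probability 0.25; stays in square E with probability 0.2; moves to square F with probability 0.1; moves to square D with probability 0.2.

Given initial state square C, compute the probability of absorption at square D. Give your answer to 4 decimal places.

Let h(s) be the probability of absorption at square D starting from transient state s. Then h(square D) = 1 and h(square F) = 0. By first-step analysis:
h(square B) = 0.2·0 + 0.2·h(square B) + 0.25·h(square C) + 0.2·1 + 0.15·h(square E)
h(square C) = 0.2·0 + 0.1·h(square B) + 0.25·h(square C) + 0.2·1 + 0.25·h(square E)
h(square E) = 0.1·0 + 0.25·h(square B) + 0.25·h(square C) + 0.2·1 + 0.2·h(square E)
Solving: h(square B) = 0.5241, h(square C) = 0.5297, h(square E) = 0.5793.
Starting from square C, the probability is 0.5297.

0.5297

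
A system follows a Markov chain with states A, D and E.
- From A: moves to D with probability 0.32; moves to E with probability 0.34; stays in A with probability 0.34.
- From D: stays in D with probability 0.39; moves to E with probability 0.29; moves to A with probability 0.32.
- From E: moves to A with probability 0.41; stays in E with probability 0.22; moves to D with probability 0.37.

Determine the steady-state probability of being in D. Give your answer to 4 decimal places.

Let the stationary distribution be π with π = πP and π_1 + π_2 + π_3 = 1.
π_1 = 0.34·π_1 + 0.32·π_2 + 0.41·π_3
π_2 = 0.32·π_1 + 0.39·π_2 + 0.37·π_3
Solving with the normalization constraint gives π = (0.3529, 0.3595, 0.2875).
So the stationary probability of D is 0.3595.

0.3595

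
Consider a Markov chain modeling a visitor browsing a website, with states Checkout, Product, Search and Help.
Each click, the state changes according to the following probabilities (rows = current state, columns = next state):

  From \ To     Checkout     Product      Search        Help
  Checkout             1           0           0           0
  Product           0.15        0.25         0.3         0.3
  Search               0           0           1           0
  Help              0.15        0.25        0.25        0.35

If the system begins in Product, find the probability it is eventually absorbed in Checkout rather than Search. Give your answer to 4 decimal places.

0.3455

Let h(s) be the probability of absorption at Checkout starting from transient state s. Then h(Checkout) = 1 and h(Search) = 0. By first-step analysis:
h(Product) = 0.15·1 + 0.25·h(Product) + 0.3·0 + 0.3·h(Help)
h(Help) = 0.15·1 + 0.25·h(Product) + 0.25·0 + 0.35·h(Help)
Solving: h(Product) = 0.3455, h(Help) = 0.3636.
Starting from Product, the probability is 0.3455.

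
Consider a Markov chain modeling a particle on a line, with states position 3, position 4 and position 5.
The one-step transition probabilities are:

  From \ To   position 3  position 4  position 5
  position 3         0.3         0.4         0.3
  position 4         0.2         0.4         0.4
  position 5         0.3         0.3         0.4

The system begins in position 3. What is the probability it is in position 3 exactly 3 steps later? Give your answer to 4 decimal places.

Propagate the distribution vector 3 steps from position 3.
After 0 steps: (1.0000, 0.0000, 0.0000)
After 1 step: (0.3000, 0.4000, 0.3000)
After 2 steps: (0.2600, 0.3700, 0.3700)
After 3 steps: (0.2630, 0.3630, 0.3740)
P(in position 3 after 3 steps) = 0.2630

0.2630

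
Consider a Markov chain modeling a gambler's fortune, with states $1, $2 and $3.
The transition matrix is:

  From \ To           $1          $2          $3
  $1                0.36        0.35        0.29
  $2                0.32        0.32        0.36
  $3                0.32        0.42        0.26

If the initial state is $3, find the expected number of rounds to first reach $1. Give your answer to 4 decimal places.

Let t(s) be the expected number of rounds to first reach $1 from state s, with t($1) = 0. Conditioning on the first round:
t($2) = 1 + 0.32·t($2) + 0.36·t($3)
t($3) = 1 + 0.42·t($2) + 0.26·t($3)
Solving: t($2) = 3.1250, t($3) = 3.1250.
Expected rounds from $3 to $1: 3.1250.

3.1250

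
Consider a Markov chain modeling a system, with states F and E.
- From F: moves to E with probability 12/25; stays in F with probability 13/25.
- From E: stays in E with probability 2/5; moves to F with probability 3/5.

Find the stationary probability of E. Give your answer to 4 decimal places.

Let the stationary distribution be π with π = πP and π_1 + π_2 = 1.
π_1 = 0.52·π_1 + 0.6·π_2
Solving with the normalization constraint gives π = (0.5556, 0.4444).
So the stationary probability of E is 0.4444.

0.4444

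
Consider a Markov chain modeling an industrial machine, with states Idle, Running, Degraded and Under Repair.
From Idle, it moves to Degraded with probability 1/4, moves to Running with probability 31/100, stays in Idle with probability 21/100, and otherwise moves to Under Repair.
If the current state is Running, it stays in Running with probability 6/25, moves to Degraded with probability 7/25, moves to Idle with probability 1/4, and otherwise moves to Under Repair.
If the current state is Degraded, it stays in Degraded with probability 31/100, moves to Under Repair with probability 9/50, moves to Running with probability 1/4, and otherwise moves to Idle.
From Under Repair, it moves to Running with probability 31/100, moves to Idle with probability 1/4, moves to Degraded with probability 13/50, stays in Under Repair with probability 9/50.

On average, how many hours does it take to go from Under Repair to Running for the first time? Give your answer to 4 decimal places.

Let t(s) be the expected number of hours to first reach Running from state s, with t(Running) = 0. Conditioning on the first hour:
t(Idle) = 1 + 0.21·t(Idle) + 0.25·t(Degraded) + 0.23·t(Under Repair)
t(Degraded) = 1 + 0.26·t(Idle) + 0.31·t(Degraded) + 0.18·t(Under Repair)
t(Under Repair) = 1 + 0.25·t(Idle) + 0.26·t(Degraded) + 0.18·t(Under Repair)
Solving: t(Idle) = 3.4024, t(Degraded) = 3.6195, t(Under Repair) = 3.4045.
Expected hours from Under Repair to Running: 3.4045.

3.4045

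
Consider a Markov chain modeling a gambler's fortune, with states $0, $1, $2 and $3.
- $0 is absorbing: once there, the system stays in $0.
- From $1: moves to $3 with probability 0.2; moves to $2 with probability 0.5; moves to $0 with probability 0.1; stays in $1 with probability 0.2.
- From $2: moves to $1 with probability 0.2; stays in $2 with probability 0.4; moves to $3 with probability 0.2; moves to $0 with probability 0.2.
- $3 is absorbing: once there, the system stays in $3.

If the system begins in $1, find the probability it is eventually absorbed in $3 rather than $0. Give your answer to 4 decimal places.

Let h(s) be the probability of absorption at $3 starting from transient state s. Then h($3) = 1 and h($0) = 0. By first-step analysis:
h($1) = 0.1·0 + 0.2·h($1) + 0.5·h($2) + 0.2·1
h($2) = 0.2·0 + 0.2·h($1) + 0.4·h($2) + 0.2·1
Solving: h($1) = 0.5789, h($2) = 0.5263.
Starting from $1, the probability is 0.5789.

0.5789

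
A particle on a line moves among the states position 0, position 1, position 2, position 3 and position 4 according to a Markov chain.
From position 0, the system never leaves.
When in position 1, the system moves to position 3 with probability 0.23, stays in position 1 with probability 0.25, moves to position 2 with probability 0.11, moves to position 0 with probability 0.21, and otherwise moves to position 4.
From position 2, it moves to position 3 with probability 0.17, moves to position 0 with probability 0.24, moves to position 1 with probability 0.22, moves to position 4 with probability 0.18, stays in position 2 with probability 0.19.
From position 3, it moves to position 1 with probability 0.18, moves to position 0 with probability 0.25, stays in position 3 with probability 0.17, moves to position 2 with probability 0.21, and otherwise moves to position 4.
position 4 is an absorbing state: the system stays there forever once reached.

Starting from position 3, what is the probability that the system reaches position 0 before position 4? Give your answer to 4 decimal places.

Let h(s) be the probability of absorption at position 0 starting from transient state s. Then h(position 0) = 1 and h(position 4) = 0. By first-step analysis:
h(position 1) = 0.21·1 + 0.25·h(position 1) + 0.11·h(position 2) + 0.23·h(position 3) + 0.2·0
h(position 2) = 0.24·1 + 0.22·h(position 1) + 0.19·h(position 2) + 0.17·h(position 3) + 0.18·0
h(position 3) = 0.25·1 + 0.18·h(position 1) + 0.21·h(position 2) + 0.17·h(position 3) + 0.19·0
Solving: h(position 1) = 0.5330, h(position 2) = 0.5582, h(position 3) = 0.5580.
Starting from position 3, the probability is 0.5580.

0.5580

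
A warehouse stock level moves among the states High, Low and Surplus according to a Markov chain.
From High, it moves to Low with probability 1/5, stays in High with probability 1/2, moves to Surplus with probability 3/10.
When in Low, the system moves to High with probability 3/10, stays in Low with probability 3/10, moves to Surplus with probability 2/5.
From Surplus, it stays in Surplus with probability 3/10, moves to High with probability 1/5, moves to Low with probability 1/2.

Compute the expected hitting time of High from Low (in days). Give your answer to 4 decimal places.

3.7931

Let t(s) be the expected number of days to first reach High from state s, with t(High) = 0. Conditioning on the first day:
t(Low) = 1 + 0.3·t(Low) + 0.4·t(Surplus)
t(Surplus) = 1 + 0.5·t(Low) + 0.3·t(Surplus)
Solving: t(Low) = 3.7931, t(Surplus) = 4.1379.
Expected days from Low to High: 3.7931.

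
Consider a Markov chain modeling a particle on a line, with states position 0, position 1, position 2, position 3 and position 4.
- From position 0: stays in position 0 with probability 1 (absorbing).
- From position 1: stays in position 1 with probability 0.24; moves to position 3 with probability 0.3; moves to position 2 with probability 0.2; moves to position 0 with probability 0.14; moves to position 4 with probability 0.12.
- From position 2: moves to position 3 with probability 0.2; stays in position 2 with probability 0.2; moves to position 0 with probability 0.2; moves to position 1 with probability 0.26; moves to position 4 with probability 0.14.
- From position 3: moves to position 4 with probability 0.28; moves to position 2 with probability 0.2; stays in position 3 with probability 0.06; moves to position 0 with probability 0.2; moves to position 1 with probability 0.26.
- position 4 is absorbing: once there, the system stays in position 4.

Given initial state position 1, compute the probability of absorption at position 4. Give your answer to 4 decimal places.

0.4917

Let h(s) be the probability of absorption at position 4 starting from transient state s. Then h(position 4) = 1 and h(position 0) = 0. By first-step analysis:
h(position 1) = 0.14·0 + 0.24·h(position 1) + 0.2·h(position 2) + 0.3·h(position 3) + 0.12·1
h(position 2) = 0.2·0 + 0.26·h(position 1) + 0.2·h(position 2) + 0.2·h(position 3) + 0.14·1
h(position 3) = 0.2·0 + 0.26·h(position 1) + 0.2·h(position 2) + 0.06·h(position 3) + 0.28·1
Solving: h(position 1) = 0.4917, h(position 2) = 0.4682, h(position 3) = 0.5335.
Starting from position 1, the probability is 0.4917.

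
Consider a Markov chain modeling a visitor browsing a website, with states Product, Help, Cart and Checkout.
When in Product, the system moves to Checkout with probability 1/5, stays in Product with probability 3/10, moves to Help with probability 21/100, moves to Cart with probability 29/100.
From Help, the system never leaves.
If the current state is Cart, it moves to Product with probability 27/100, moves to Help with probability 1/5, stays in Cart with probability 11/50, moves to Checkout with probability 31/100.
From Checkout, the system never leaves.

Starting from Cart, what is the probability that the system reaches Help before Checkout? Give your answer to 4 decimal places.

Let h(s) be the probability of absorption at Help starting from transient state s. Then h(Help) = 1 and h(Checkout) = 0. By first-step analysis:
h(Product) = 0.3·h(Product) + 0.21·1 + 0.29·h(Cart) + 0.2·0
h(Cart) = 0.27·h(Product) + 0.2·1 + 0.22·h(Cart) + 0.31·0
Solving: h(Product) = 0.4742, h(Cart) = 0.4206.
Starting from Cart, the probability is 0.4206.

0.4206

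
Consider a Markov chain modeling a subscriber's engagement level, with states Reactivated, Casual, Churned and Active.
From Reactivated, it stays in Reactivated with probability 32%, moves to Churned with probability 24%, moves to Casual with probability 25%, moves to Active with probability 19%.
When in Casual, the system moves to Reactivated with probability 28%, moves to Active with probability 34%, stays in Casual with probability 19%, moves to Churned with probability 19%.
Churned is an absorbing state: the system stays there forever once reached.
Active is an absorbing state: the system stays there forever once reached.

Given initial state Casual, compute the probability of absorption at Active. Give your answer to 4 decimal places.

Let h(s) be the probability of absorption at Active starting from transient state s. Then h(Active) = 1 and h(Churned) = 0. By first-step analysis:
h(Reactivated) = 0.32·h(Reactivated) + 0.25·h(Casual) + 0.24·0 + 0.19·1
h(Casual) = 0.28·h(Reactivated) + 0.19·h(Casual) + 0.19·0 + 0.34·1
Solving: h(Reactivated) = 0.4969, h(Casual) = 0.5915.
Starting from Casual, the probability is 0.5915.

0.5915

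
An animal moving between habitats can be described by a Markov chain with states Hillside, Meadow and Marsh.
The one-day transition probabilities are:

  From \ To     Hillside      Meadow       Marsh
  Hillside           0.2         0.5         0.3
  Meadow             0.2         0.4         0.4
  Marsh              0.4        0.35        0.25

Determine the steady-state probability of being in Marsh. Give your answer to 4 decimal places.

0.3248

Let the stationary distribution be π with π = πP and π_1 + π_2 + π_3 = 1.
π_1 = 0.2·π_1 + 0.2·π_2 + 0.4·π_3
π_2 = 0.5·π_1 + 0.4·π_2 + 0.35·π_3
Solving with the normalization constraint gives π = (0.2650, 0.4103, 0.3248).
So the stationary probability of Marsh is 0.3248.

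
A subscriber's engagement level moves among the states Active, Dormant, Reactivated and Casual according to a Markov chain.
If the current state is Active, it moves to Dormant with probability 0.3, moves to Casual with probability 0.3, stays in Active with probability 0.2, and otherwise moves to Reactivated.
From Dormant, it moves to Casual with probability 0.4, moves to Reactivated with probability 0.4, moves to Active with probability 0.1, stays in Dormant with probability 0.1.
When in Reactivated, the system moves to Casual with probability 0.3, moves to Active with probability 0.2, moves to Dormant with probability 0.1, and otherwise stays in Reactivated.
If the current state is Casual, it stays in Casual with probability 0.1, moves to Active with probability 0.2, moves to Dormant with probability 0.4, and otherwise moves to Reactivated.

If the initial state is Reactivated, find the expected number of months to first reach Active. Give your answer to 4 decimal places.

5.4930

Let t(s) be the expected number of months to first reach Active from state s, with t(Active) = 0. Conditioning on the first month:
t(Dormant) = 1 + 0.1·t(Dormant) + 0.4·t(Reactivated) + 0.4·t(Casual)
t(Reactivated) = 1 + 0.1·t(Dormant) + 0.4·t(Reactivated) + 0.3·t(Casual)
t(Casual) = 1 + 0.4·t(Dormant) + 0.3·t(Reactivated) + 0.1·t(Casual)
Solving: t(Dormant) = 6.0563, t(Reactivated) = 5.4930, t(Casual) = 5.6338.
Expected months from Reactivated to Active: 5.4930.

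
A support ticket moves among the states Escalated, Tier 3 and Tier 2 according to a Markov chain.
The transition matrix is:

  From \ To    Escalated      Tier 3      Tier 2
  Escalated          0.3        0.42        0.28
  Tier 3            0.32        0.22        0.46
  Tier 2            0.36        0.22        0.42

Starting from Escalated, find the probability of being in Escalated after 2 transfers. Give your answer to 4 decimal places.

Sum over the intermediate state after 1 transfer:
P = P(Escalated→Escalated)·P(Escalated→Escalated) + P(Escalated→Tier 3)·P(Tier 3→Escalated) + P(Escalated→Tier 2)·P(Tier 2→Escalated)
  = 0.3×0.3 + 0.42×0.32 + 0.28×0.36
  = 0.0900 + 0.1344 + 0.1008 = 0.3252

0.3252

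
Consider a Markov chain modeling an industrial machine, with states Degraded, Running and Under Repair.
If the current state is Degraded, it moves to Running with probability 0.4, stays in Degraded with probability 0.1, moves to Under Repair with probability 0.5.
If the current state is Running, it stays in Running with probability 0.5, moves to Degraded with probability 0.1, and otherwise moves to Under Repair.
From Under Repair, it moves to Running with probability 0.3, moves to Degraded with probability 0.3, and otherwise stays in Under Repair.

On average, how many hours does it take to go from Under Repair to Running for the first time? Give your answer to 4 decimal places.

Let t(s) be the expected number of hours to first reach Running from state s, with t(Running) = 0. Conditioning on the first hour:
t(Degraded) = 1 + 0.1·t(Degraded) + 0.5·t(Under Repair)
t(Under Repair) = 1 + 0.3·t(Degraded) + 0.4·t(Under Repair)
Solving: t(Degraded) = 2.8205, t(Under Repair) = 3.0769.
Expected hours from Under Repair to Running: 3.0769.

3.0769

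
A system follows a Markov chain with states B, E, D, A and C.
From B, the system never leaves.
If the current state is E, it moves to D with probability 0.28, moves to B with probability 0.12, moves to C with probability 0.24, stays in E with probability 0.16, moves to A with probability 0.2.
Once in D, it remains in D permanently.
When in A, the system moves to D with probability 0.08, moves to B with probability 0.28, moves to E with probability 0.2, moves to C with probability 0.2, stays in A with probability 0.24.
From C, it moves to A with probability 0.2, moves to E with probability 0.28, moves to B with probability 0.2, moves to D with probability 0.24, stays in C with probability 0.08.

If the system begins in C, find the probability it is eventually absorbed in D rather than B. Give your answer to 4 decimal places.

0.5220

Let h(s) be the probability of absorption at D starting from transient state s. Then h(D) = 1 and h(B) = 0. By first-step analysis:
h(E) = 0.12·0 + 0.16·h(E) + 0.28·1 + 0.2·h(A) + 0.24·h(C)
h(A) = 0.28·0 + 0.2·h(E) + 0.08·1 + 0.24·h(A) + 0.2·h(C)
h(C) = 0.2·0 + 0.28·h(E) + 0.24·1 + 0.2·h(A) + 0.08·h(C)
Solving: h(E) = 0.5764, h(A) = 0.3943, h(C) = 0.5220.
Starting from C, the probability is 0.5220.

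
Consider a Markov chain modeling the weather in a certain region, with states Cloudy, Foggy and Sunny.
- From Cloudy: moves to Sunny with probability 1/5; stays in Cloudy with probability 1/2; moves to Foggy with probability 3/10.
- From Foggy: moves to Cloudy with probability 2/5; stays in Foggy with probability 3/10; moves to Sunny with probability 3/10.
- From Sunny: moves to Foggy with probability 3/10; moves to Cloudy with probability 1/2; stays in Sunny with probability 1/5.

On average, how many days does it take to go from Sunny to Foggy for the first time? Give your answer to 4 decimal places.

Let t(s) be the expected number of days to first reach Foggy from state s, with t(Foggy) = 0. Conditioning on the first day:
t(Cloudy) = 1 + 0.5·t(Cloudy) + 0.2·t(Sunny)
t(Sunny) = 1 + 0.5·t(Cloudy) + 0.2·t(Sunny)
Solving: t(Cloudy) = 3.3333, t(Sunny) = 3.3333.
Expected days from Sunny to Foggy: 3.3333.

3.3333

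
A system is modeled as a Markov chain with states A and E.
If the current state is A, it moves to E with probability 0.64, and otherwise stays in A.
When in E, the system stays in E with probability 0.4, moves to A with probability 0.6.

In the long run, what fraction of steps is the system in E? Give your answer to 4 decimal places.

Let the stationary distribution be π with π = πP and π_1 + π_2 = 1.
π_1 = 0.36·π_1 + 0.6·π_2
Solving with the normalization constraint gives π = (0.4839, 0.5161).
So the stationary probability of E is 0.5161.

0.5161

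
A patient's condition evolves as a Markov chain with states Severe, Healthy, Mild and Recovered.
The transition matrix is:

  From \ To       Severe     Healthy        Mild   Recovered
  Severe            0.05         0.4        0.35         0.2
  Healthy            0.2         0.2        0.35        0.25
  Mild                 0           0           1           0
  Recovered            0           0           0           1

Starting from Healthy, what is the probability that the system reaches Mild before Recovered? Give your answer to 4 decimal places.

Let h(s) be the probability of absorption at Mild starting from transient state s. Then h(Mild) = 1 and h(Recovered) = 0. By first-step analysis:
h(Severe) = 0.05·h(Severe) + 0.4·h(Healthy) + 0.35·1 + 0.2·0
h(Healthy) = 0.2·h(Severe) + 0.2·h(Healthy) + 0.35·1 + 0.25·0
Solving: h(Severe) = 0.6176, h(Healthy) = 0.5919.
Starting from Healthy, the probability is 0.5919.

0.5919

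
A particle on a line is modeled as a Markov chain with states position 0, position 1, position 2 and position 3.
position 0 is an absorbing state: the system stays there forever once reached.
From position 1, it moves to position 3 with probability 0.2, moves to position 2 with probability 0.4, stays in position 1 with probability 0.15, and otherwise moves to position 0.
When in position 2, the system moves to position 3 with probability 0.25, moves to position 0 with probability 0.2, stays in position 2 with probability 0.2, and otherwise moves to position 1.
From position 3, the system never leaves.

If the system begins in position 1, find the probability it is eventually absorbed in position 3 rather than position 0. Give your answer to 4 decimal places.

0.4815

Let h(s) be the probability of absorption at position 3 starting from transient state s. Then h(position 3) = 1 and h(position 0) = 0. By first-step analysis:
h(position 1) = 0.25·0 + 0.15·h(position 1) + 0.4·h(position 2) + 0.2·1
h(position 2) = 0.2·0 + 0.35·h(position 1) + 0.2·h(position 2) + 0.25·1
Solving: h(position 1) = 0.4815, h(position 2) = 0.5231.
Starting from position 1, the probability is 0.4815.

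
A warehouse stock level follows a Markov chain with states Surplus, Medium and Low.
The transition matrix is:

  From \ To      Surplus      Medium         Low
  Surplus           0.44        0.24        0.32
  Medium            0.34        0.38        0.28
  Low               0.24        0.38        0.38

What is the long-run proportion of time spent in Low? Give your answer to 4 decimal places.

Let the stationary distribution be π with π = πP and π_1 + π_2 + π_3 = 1.
π_1 = 0.44·π_1 + 0.34·π_2 + 0.24·π_3
π_2 = 0.24·π_1 + 0.38·π_2 + 0.38·π_3
Solving with the normalization constraint gives π = (0.3415, 0.3322, 0.3263).
So the stationary probability of Low is 0.3263.

0.3263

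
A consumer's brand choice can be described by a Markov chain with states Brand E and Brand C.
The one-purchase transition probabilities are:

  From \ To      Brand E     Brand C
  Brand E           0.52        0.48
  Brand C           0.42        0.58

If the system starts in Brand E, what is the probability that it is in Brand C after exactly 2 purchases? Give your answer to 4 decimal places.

0.5280

Sum over the intermediate state after 1 purchase:
P = P(Brand E→Brand E)·P(Brand E→Brand C) + P(Brand E→Brand C)·P(Brand C→Brand C)
  = 0.52×0.48 + 0.48×0.58
  = 0.2496 + 0.2784 = 0.5280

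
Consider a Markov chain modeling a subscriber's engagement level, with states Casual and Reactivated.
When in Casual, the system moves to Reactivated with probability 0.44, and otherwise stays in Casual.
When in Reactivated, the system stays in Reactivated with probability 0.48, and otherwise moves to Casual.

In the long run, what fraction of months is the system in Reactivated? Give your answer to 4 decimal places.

0.4583

Let the stationary distribution be π with π = πP and π_1 + π_2 = 1.
π_1 = 0.56·π_1 + 0.52·π_2
Solving with the normalization constraint gives π = (0.5417, 0.4583).
So the stationary probability of Reactivated is 0.4583.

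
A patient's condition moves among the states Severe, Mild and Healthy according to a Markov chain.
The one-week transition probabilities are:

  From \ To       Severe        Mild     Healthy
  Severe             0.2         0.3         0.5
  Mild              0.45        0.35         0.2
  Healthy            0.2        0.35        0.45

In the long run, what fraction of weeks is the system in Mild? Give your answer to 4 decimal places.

0.3358

Let the stationary distribution be π with π = πP and π_1 + π_2 + π_3 = 1.
π_1 = 0.2·π_1 + 0.45·π_2 + 0.2·π_3
π_2 = 0.3·π_1 + 0.35·π_2 + 0.35·π_3
Solving with the normalization constraint gives π = (0.2840, 0.3358, 0.3802).
So the stationary probability of Mild is 0.3358.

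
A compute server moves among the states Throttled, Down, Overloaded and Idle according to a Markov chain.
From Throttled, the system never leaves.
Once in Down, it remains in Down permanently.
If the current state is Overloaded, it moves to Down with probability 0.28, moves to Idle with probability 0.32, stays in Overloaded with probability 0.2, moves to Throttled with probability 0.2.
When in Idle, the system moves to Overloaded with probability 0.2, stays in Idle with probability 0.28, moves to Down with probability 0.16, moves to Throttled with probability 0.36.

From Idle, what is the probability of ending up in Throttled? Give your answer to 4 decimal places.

Let h(s) be the probability of absorption at Throttled starting from transient state s. Then h(Throttled) = 1 and h(Down) = 0. By first-step analysis:
h(Overloaded) = 0.2·1 + 0.28·0 + 0.2·h(Overloaded) + 0.32·h(Idle)
h(Idle) = 0.36·1 + 0.16·0 + 0.2·h(Overloaded) + 0.28·h(Idle)
Solving: h(Overloaded) = 0.5063, h(Idle) = 0.6406.
Starting from Idle, the probability is 0.6406.

0.6406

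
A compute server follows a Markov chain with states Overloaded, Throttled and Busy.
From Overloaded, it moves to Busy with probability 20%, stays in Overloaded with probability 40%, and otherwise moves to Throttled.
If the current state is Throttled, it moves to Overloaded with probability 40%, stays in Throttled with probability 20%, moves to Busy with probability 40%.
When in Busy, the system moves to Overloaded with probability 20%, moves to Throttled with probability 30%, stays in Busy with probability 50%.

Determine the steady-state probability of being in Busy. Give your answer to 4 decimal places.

Let the stationary distribution be π with π = πP and π_1 + π_2 + π_3 = 1.
π_1 = 0.4·π_1 + 0.4·π_2 + 0.2·π_3
π_2 = 0.4·π_1 + 0.2·π_2 + 0.3·π_3
Solving with the normalization constraint gives π = (0.3256, 0.3023, 0.3721).
So the stationary probability of Busy is 0.3721.

0.3721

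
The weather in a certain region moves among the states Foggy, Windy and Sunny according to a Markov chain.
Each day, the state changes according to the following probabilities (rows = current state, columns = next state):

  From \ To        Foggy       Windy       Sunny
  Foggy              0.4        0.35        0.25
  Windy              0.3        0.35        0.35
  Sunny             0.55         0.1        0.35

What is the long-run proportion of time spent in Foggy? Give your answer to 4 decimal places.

Let the stationary distribution be π with π = πP and π_1 + π_2 + π_3 = 1.
π_1 = 0.4·π_1 + 0.3·π_2 + 0.55·π_3
π_2 = 0.35·π_1 + 0.35·π_2 + 0.1·π_3
Solving with the normalization constraint gives π = (0.4189, 0.2730, 0.3081).
So the stationary probability of Foggy is 0.4189.

0.4189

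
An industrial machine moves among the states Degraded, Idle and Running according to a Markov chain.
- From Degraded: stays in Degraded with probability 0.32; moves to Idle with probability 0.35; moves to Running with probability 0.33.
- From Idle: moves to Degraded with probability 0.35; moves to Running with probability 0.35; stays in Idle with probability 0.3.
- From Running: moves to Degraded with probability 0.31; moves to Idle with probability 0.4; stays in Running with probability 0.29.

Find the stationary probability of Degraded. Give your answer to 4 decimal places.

Let the stationary distribution be π with π = πP and π_1 + π_2 + π_3 = 1.
π_1 = 0.32·π_1 + 0.35·π_2 + 0.31·π_3
π_2 = 0.35·π_1 + 0.3·π_2 + 0.4·π_3
Solving with the normalization constraint gives π = (0.3272, 0.3488, 0.3240).
So the stationary probability of Degraded is 0.3272.

0.3272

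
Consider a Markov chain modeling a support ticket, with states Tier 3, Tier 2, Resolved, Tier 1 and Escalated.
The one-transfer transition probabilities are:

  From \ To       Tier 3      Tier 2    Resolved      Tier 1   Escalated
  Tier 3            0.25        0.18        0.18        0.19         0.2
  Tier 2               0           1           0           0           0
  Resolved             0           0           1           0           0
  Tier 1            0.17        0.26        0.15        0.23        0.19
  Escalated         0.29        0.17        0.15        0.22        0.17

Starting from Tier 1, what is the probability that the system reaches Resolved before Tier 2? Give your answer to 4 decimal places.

0.4085

Let h(s) be the probability of absorption at Resolved starting from transient state s. Then h(Resolved) = 1 and h(Tier 2) = 0. By first-step analysis:
h(Tier 3) = 0.25·h(Tier 3) + 0.18·0 + 0.18·1 + 0.19·h(Tier 1) + 0.2·h(Escalated)
h(Tier 1) = 0.17·h(Tier 3) + 0.26·0 + 0.15·1 + 0.23·h(Tier 1) + 0.19·h(Escalated)
h(Escalated) = 0.29·h(Tier 3) + 0.17·0 + 0.15·1 + 0.22·h(Tier 1) + 0.17·h(Escalated)
Solving: h(Tier 3) = 0.4638, h(Tier 1) = 0.4085, h(Escalated) = 0.4510.
Starting from Tier 1, the probability is 0.4085.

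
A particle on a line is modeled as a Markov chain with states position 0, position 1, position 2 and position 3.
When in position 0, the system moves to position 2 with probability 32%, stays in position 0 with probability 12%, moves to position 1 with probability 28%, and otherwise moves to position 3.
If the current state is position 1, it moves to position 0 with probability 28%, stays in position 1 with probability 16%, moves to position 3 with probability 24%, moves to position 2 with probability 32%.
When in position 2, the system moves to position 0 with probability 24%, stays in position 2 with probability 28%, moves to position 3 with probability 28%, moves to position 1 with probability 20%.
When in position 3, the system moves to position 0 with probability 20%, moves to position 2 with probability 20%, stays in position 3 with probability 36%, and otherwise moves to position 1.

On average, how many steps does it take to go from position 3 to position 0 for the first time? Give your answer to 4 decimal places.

4.4080

Let t(s) be the expected number of steps to first reach position 0 from state s, with t(position 0) = 0. Conditioning on the first step:
t(position 1) = 1 + 0.16·t(position 1) + 0.32·t(position 2) + 0.24·t(position 3)
t(position 2) = 1 + 0.2·t(position 1) + 0.28·t(position 2) + 0.28·t(position 3)
t(position 3) = 1 + 0.24·t(position 1) + 0.2·t(position 2) + 0.36·t(position 3)
Solving: t(position 1) = 4.0619, t(position 2) = 4.2314, t(position 3) = 4.4080.
Expected steps from position 3 to position 0: 4.4080.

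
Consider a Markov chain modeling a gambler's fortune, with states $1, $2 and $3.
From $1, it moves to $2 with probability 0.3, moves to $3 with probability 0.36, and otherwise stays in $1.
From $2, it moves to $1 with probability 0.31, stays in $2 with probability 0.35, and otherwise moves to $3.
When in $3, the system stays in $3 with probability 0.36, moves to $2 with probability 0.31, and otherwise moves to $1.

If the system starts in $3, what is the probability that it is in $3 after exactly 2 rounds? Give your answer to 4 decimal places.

Sum over the intermediate state after 1 round:
P = P($3→$1)·P($1→$3) + P($3→$2)·P($2→$3) + P($3→$3)·P($3→$3)
  = 0.33×0.36 + 0.31×0.34 + 0.36×0.36
  = 0.1188 + 0.1054 + 0.1296 = 0.3538

0.3538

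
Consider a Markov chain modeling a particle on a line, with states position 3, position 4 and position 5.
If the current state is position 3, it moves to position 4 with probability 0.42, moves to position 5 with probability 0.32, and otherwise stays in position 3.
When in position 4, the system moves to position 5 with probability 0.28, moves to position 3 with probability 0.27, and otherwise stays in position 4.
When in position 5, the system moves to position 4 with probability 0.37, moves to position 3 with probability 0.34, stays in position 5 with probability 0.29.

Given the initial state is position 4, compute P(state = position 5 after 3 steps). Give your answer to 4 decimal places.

Propagate the distribution vector 3 steps from position 4.
After 0 steps: (0.0000, 1.0000, 0.0000)
After 1 step: (0.2700, 0.4500, 0.2800)
After 2 steps: (0.2869, 0.4195, 0.2936)
After 3 steps: (0.2877, 0.4179, 0.2944)
P(in position 5 after 3 steps) = 0.2944

0.2944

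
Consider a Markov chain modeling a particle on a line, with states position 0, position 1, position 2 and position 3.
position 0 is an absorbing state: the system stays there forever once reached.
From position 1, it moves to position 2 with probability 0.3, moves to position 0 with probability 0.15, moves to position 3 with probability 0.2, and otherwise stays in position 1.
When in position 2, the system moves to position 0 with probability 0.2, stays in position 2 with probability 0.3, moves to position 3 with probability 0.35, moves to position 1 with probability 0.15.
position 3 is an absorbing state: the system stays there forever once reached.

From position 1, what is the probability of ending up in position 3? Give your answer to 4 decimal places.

0.5976

Let h(s) be the probability of absorption at position 3 starting from transient state s. Then h(position 3) = 1 and h(position 0) = 0. By first-step analysis:
h(position 1) = 0.15·0 + 0.35·h(position 1) + 0.3·h(position 2) + 0.2·1
h(position 2) = 0.2·0 + 0.15·h(position 1) + 0.3·h(position 2) + 0.35·1
Solving: h(position 1) = 0.5976, h(position 2) = 0.6280.
Starting from position 1, the probability is 0.5976.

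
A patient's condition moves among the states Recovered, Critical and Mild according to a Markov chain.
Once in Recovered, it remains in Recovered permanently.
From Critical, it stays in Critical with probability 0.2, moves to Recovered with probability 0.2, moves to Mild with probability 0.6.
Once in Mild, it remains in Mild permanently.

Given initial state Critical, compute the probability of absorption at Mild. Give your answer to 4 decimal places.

0.7500

Let h(s) be the probability of absorption at Mild starting from transient state s. Then h(Mild) = 1 and h(Recovered) = 0. By first-step analysis:
h(Critical) = 0.2·0 + 0.2·h(Critical) + 0.6·1
Solving: h(Critical) = 0.7500.
Starting from Critical, the probability is 0.7500.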